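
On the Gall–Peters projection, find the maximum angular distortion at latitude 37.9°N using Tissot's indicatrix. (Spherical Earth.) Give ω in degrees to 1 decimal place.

12.5°

The Gall–Peters projection is cylindrical equal-area with φ₀ = 45°. A cylindrical equal-area projection with standard parallel φ₀ has meridian scale h = cos φ / cos φ₀ and parallel scale k = cos φ₀ / cos φ (so areas are preserved, h·k = 1).
At 37.9°: h = 1.116, k = 0.8961; principal scales a = 1.116, b = 0.8961.
sin(ω/2) = (a − b)/(a + b) = 0.2198/2.012 = 0.1093, so ω = 2 arcsin(0.1093) ≈ 12.5°.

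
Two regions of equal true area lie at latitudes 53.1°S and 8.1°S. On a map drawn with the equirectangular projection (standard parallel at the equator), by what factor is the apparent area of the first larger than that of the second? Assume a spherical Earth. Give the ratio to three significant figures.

Plate carrée maps x = Rλ, y = Rφ. The meridian scale is h = 1 and the parallel scale is k = 1/cos φ = sec φ.
Areal scale at 53.1°: h·k = 1.000 × 1.666 = 1.666.
Areal scale at 8.1°: h·k = 1.000 × 1.010 = 1.010.
Ratio = 1.666/1.010 ≈ 1.65.

1.65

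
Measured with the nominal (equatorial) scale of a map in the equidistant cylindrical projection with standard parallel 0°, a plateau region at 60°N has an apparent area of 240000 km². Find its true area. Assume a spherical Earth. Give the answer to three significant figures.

For the equirectangular projection with φ₀ = 0 (plate carrée), h = 1 along meridians and k = sec φ along parallels.
Areal scale = h·k = 1 × sec φ; at 60°, h = 1.000, k = 2.000, so h·k = 2.000.
True area = apparent / (areal scale) = 240000 / 2.000 ≈ 120000 km².

120000 km²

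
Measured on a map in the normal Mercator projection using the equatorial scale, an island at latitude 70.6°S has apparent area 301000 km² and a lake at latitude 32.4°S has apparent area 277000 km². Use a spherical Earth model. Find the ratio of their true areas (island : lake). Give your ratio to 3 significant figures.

Since Mercator area scale is 1/cos²φ, the true area equals the apparent area multiplied by cos²φ.
True area of island: 301000 × cos²(70.6°) = 301000 × 0.1103 = 33210 km².
True area of lake: 277000 × cos²(32.4°) = 277000 × 0.7129 = 197500 km².
Ratio = 33210 / 197500 ≈ 0.168.

0.168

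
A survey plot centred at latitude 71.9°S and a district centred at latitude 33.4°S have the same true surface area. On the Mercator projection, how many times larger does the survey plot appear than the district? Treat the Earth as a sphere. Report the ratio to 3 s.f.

7.22

Mercator is conformal with k = sec φ, so areal scale = k² = sec²φ.
At 71.9°: sec²(71.9°) = 1/0.3107² = 10.36.
At 33.4°: sec²(33.4°) = 1/0.8348² = 1.435.
Ratio = 10.36/1.435 = cos²(33.4°)/cos²(71.9°) ≈ 7.22.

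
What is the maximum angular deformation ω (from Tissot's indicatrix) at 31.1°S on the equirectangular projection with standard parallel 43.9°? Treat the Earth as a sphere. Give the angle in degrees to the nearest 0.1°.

9.9°

The equidistant cylindrical projection with φ₀ = 43.9° has h = 1 (meridians true) and k = cos φ₀ / cos φ along parallels.
At 31.1°: h = 1.000, k = 0.8415; principal scales a = 1.000, b = 0.8415.
sin(ω/2) = (a − b)/(a + b) = 0.1585/1.842 = 0.08607, so ω = 2 arcsin(0.08607) ≈ 9.9°.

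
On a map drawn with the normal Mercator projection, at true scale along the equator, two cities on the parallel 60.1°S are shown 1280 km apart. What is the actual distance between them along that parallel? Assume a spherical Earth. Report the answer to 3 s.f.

Mercator is conformal, so the point scale is isotropic: h = k = sec φ = 1/cos φ.
Along the parallel at 60.1°, map distances are exaggerated by k = sec 60.1° = 2.006.
True distance = 1280 / 2.006 = 1280 × cos 60.1° ≈ 638 km.

638 km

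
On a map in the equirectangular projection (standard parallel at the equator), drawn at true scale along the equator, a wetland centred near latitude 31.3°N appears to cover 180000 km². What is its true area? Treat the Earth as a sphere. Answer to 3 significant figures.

For the equirectangular projection with φ₀ = 0 (plate carrée), h = 1 along meridians and k = sec φ along parallels.
Areal scale = h·k = 1 × sec φ; at 31.3°, h = 1.000, k = 1.170, so h·k = 1.170.
True area = apparent / (areal scale) = 180000 / 1.170 ≈ 154000 km².

154000 km²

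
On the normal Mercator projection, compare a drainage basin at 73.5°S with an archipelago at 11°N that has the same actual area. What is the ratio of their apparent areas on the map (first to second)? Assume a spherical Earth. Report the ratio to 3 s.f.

11.9

Mercator areal scale is sec²φ.
At 73.5°: sec²(73.5°) = 1/0.2840² = 12.40.
At 11°: sec²(11°) = 1/0.9816² = 1.038.
Ratio = 12.40/1.038 = cos²(11°)/cos²(73.5°) ≈ 11.9.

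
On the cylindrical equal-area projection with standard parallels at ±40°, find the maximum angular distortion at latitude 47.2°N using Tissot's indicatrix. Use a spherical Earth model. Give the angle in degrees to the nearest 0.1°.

Cylindrical equal-area (φ₀ = 40°): h = cos φ / cos 40° along meridians, k = cos 40° / cos φ along parallels; h·k = 1.
At 47.2°: h = 0.8869, k = 1.127; principal scales a = 1.127, b = 0.8869.
sin(ω/2) = (a − b)/(a + b) = 0.2405/2.014 = 0.1194, so ω = 2 arcsin(0.1194) ≈ 13.7°.

13.7°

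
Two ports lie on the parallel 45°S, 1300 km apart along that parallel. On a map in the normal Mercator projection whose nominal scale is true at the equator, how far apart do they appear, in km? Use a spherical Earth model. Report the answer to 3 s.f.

1840 km

For Mercator, h = k = sec φ (a conformal cylindrical projection has a single point scale, 1/cos φ).
Along the parallel, k = sec 45° = 1/0.7071 = 1.414.
Map distance = 1300 × 1.414 ≈ 1840 km.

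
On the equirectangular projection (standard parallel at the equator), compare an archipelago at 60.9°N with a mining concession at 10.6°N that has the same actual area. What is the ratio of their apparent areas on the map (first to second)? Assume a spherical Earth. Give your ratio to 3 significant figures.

2.02

For the equirectangular projection with φ₀ = 0 (plate carrée), h = 1 along meridians and k = sec φ along parallels.
Areal scale at 60.9°: h·k = 1.000 × 2.056 = 2.056.
Areal scale at 10.6°: h·k = 1.000 × 1.017 = 1.017.
Ratio = 2.056/1.017 ≈ 2.02.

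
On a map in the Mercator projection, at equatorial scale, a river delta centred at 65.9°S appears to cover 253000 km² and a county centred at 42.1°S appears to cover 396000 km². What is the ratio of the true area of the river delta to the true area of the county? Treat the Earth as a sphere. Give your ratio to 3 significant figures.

Since Mercator area scale is 1/cos²φ, the true area equals the apparent area multiplied by cos²φ.
True area of river delta: 253000 × cos²(65.9°) = 253000 × 0.1667 = 42180 km².
True area of county: 396000 × cos²(42.1°) = 396000 × 0.5505 = 218000 km².
Ratio = 42180 / 218000 ≈ 0.193.

0.193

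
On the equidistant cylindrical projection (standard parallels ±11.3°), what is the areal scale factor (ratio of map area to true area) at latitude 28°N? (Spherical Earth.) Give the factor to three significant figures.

In the equirectangular projection with standard parallel φ₀ = 11.3° (x = Rλ cos φ₀, y = Rφ), meridians are true-scale (h = 1) and the parallel scale is k = cos φ₀ / cos φ.
Areal scale = h·k = 1 × cos φ₀ / cos φ; at 28°, h = 1.000, k = 1.111, so h·k = 1.111.

1.11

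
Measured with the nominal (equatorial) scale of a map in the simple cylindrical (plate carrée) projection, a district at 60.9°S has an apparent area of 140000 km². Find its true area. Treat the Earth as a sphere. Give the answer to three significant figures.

Plate carrée maps x = Rλ, y = Rφ. The meridian scale is h = 1 and the parallel scale is k = 1/cos φ = sec φ.
Areal scale = h·k = 1 × sec φ; at 60.9°, h = 1.000, k = 2.056, so h·k = 2.056.
True area = apparent / (areal scale) = 140000 / 2.056 ≈ 68100 km².

68100 km²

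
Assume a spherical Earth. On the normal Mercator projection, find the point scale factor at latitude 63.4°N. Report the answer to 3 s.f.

The Mercator projection is conformal; its linear scale factor is the same in every direction and equals sec φ = 1/cos φ.
k = 1/cos 63.4° = 1/0.4478 = 2.233.

2.23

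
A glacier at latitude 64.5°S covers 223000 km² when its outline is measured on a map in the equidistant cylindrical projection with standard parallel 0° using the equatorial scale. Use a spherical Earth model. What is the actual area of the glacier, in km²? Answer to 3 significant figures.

96000 km²

For the equirectangular projection with φ₀ = 0 (plate carrée), h = 1 along meridians and k = sec φ along parallels.
Areal scale = h·k = 1 × sec φ; at 64.5°, h = 1.000, k = 2.323, so h·k = 2.323.
True area = apparent / (areal scale) = 223000 / 2.323 ≈ 96000 km².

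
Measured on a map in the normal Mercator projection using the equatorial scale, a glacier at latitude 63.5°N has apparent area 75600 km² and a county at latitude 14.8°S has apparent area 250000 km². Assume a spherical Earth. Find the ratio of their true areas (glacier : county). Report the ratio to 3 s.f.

0.0644

On Mercator the areal scale is sec²φ, so true area = apparent × cos²φ.
True area of glacier: 75600 × cos²(63.5°) = 75600 × 0.1991 = 15050 km².
True area of county: 250000 × cos²(14.8°) = 250000 × 0.9347 = 233700 km².
Ratio = 15050 / 233700 ≈ 0.0644.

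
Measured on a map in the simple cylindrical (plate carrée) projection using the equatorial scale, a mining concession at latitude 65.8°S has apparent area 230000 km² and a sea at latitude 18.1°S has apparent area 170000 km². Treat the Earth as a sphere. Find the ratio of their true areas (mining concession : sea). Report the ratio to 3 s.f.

0.583

On the plate carrée, areal scale = h·k = 1 × sec φ, so true area = apparent × cos φ.
True area of mining concession: 230000 × cos(65.8°) = 230000 × 0.4099 = 94280 km².
True area of sea: 170000 × cos(18.1°) = 170000 × 0.9505 = 161600 km².
Ratio = 94280 / 161600 ≈ 0.583.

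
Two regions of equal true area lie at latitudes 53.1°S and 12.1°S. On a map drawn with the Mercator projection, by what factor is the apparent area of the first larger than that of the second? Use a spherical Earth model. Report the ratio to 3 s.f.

2.65

Mercator areal scale is sec²φ.
At 53.1°: sec²(53.1°) = 1/0.6004² = 2.774.
At 12.1°: sec²(12.1°) = 1/0.9778² = 1.046.
Ratio = 2.774/1.046 = cos²(12.1°)/cos²(53.1°) ≈ 2.65.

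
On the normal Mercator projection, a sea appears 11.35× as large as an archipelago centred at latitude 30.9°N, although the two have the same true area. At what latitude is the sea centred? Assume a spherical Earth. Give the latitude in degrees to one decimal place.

On Mercator, (apparent₁)/(apparent₂) = sec²φ₁ / sec²φ₂ when true areas are equal.
cos²φ₂ / cos²φ₁ = 11.35  ⇒  cos φ₁ = cos 30.9° / √11.35 = 0.8581/3.369 = 0.2547.
φ₁ = arccos(0.2547) ≈ 75.2°.

75.2°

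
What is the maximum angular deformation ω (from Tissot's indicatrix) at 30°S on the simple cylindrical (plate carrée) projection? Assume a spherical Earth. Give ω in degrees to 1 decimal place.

8.2°

For the equirectangular projection with φ₀ = 0 (plate carrée), h = 1 along meridians and k = sec φ along parallels.
At 30°: h = 1.000, k = 1.155; principal scales a = 1.155, b = 1.000.
sin(ω/2) = (a − b)/(a + b) = 0.1547/2.155 = 0.07180, so ω = 2 arcsin(0.07180) ≈ 8.2°.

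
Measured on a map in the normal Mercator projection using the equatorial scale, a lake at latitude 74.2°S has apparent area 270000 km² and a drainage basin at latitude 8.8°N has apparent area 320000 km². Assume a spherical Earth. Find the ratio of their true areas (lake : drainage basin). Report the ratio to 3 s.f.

0.0641

On Mercator the areal scale is sec²φ, so true area = apparent × cos²φ.
True area of lake: 270000 × cos²(74.2°) = 270000 × 0.07414 = 20020 km².
True area of drainage basin: 320000 × cos²(8.8°) = 320000 × 0.9766 = 312500 km².
Ratio = 20020 / 312500 ≈ 0.0641.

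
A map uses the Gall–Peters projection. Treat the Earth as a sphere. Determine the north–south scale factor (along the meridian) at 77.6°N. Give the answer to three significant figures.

0.304

The Gall–Peters projection is cylindrical equal-area with φ₀ = 45°. Cylindrical equal-area (φ₀ = 45°): h = cos φ / cos 45° along meridians, k = cos 45° / cos φ along parallels; h·k = 1.
h = cos 77.6° / cos 45° = 0.2147/0.7071 = 0.3037.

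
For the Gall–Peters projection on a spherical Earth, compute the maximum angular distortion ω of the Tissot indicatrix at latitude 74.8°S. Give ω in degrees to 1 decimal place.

98.6°

The Gall–Peters projection is cylindrical equal-area with φ₀ = 45°. For cylindrical equal-area with standard parallel φ₀, h = cos φ / cos φ₀ and k = cos φ₀ / cos φ, so h·k = 1.
At 74.8°: h = 0.3708, k = 2.697; principal scales a = 2.697, b = 0.3708.
sin(ω/2) = (a − b)/(a + b) = 2.326/3.068 = 0.7583, so ω = 2 arcsin(0.7583) ≈ 98.6°.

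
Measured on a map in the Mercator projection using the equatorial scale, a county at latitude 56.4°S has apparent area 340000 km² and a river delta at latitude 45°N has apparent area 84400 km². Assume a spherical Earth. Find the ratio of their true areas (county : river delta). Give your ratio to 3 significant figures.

2.47

On Mercator the areal scale is sec²φ, so true area = apparent × cos²φ.
True area of county: 340000 × cos²(56.4°) = 340000 × 0.3062 = 104100 km².
True area of river delta: 84400 × cos²(45°) = 84400 × 0.5000 = 42200 km².
Ratio = 104100 / 42200 ≈ 2.47.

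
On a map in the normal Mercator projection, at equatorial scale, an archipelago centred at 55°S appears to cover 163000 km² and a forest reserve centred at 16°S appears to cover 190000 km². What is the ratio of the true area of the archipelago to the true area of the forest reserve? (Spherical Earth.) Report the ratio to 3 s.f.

Since Mercator area scale is 1/cos²φ, the true area equals the apparent area multiplied by cos²φ.
True area of archipelago: 163000 × cos²(55°) = 163000 × 0.3290 = 53630 km².
True area of forest reserve: 190000 × cos²(16°) = 190000 × 0.9240 = 175600 km².
Ratio = 53630 / 175600 ≈ 0.305.

0.305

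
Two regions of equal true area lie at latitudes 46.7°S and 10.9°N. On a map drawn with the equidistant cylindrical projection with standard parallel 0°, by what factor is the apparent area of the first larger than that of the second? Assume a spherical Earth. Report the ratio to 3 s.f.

1.43

In the plate carrée (x = Rλ, y = Rφ), meridians are true-scale (h = 1) and parallels are stretched by k = sec φ.
Areal scale at 46.7°: h·k = 1.000 × 1.458 = 1.458.
Areal scale at 10.9°: h·k = 1.000 × 1.018 = 1.018.
Ratio = 1.458/1.018 ≈ 1.43.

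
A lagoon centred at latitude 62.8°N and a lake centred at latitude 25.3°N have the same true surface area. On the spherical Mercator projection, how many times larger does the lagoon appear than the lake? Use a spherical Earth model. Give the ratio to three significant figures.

Mercator areal scale is sec²φ.
At 62.8°: sec²(62.8°) = 1/0.4571² = 4.786.
At 25.3°: sec²(25.3°) = 1/0.9041² = 1.223.
Ratio = 4.786/1.223 = cos²(25.3°)/cos²(62.8°) ≈ 3.91.

3.91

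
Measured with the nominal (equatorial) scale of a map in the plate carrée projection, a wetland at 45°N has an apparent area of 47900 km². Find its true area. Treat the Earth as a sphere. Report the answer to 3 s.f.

Plate carrée maps x = Rλ, y = Rφ. The meridian scale is h = 1 and the parallel scale is k = 1/cos φ = sec φ.
Areal scale = h·k = 1 × sec φ; at 45°, h = 1.000, k = 1.414, so h·k = 1.414.
True area = apparent / (areal scale) = 47900 / 1.414 ≈ 33900 km².

33900 km²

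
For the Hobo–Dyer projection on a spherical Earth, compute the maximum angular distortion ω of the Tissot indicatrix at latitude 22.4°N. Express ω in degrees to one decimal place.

17.5°

The Hobo–Dyer projection is cylindrical equal-area with φ₀ = 37.5°. A cylindrical equal-area projection with standard parallel φ₀ has meridian scale h = cos φ / cos φ₀ and parallel scale k = cos φ₀ / cos φ (so areas are preserved, h·k = 1).
At 22.4°: h = 1.165, k = 0.8581; principal scales a = 1.165, b = 0.8581.
sin(ω/2) = (a − b)/(a + b) = 0.3073/2.023 = 0.1519, so ω = 2 arcsin(0.1519) ≈ 17.5°.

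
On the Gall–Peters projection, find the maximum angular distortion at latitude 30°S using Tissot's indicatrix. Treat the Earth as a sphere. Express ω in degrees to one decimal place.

The Gall–Peters projection is cylindrical equal-area with φ₀ = 45°. For cylindrical equal-area with standard parallel φ₀, h = cos φ / cos φ₀ and k = cos φ₀ / cos φ, so h·k = 1.
At 30°: h = 1.225, k = 0.8165; principal scales a = 1.225, b = 0.8165.
sin(ω/2) = (a − b)/(a + b) = 0.4082/2.041 = 0.2000, so ω = 2 arcsin(0.2000) ≈ 23.1°.

23.1°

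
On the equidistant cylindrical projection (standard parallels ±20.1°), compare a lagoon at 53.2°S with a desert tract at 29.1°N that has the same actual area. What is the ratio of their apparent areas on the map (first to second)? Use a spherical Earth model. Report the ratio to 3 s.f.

With standard parallel φ₀ = 20.1°, the equirectangular projection gives x = Rλ cos φ₀, y = Rφ, so h = 1 and k = cos 20.1° / cos φ.
Areal scale at 53.2°: h·k = 1.000 × 1.568 = 1.568.
Areal scale at 29.1°: h·k = 1.000 × 1.075 = 1.075.
Ratio = 1.568/1.075 ≈ 1.46.

1.46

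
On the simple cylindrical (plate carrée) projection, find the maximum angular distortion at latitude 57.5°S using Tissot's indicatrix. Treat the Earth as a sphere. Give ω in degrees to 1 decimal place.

Plate carrée maps x = Rλ, y = Rφ. The meridian scale is h = 1 and the parallel scale is k = 1/cos φ = sec φ.
At 57.5°: h = 1.000, k = 1.861; principal scales a = 1.861, b = 1.000.
sin(ω/2) = (a − b)/(a + b) = 0.8612/2.861 = 0.3010, so ω = 2 arcsin(0.3010) ≈ 35.0°.

35.0°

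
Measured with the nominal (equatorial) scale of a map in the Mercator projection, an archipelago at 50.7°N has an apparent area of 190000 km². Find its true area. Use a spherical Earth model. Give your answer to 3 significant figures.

76200 km²

For Mercator, h = k = sec φ (a conformal cylindrical projection has a single point scale, 1/cos φ).
Areal scale = k² = sec²φ = 1/cos²(50.7°) = 1/0.6334² = 2.493.
True area = apparent / (areal scale) = 190000 / 2.493 ≈ 76200 km².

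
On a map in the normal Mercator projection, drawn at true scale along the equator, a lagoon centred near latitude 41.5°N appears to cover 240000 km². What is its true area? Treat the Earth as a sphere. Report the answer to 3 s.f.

For Mercator, h = k = sec φ (a conformal cylindrical projection has a single point scale, 1/cos φ).
Areal scale = k² = sec²φ = 1/cos²(41.5°) = 1/0.7490² = 1.783.
True area = apparent / (areal scale) = 240000 / 1.783 ≈ 135000 km².

135000 km²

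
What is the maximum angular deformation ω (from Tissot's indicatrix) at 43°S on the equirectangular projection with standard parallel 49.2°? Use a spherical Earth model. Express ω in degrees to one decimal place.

6.5°

With standard parallel φ₀ = 49.2°, the equirectangular projection gives x = Rλ cos φ₀, y = Rφ, so h = 1 and k = cos 49.2° / cos φ.
At 43°: h = 1.000, k = 0.8934; principal scales a = 1.000, b = 0.8934.
sin(ω/2) = (a − b)/(a + b) = 0.1066/1.893 = 0.05628, so ω = 2 arcsin(0.05628) ≈ 6.5°.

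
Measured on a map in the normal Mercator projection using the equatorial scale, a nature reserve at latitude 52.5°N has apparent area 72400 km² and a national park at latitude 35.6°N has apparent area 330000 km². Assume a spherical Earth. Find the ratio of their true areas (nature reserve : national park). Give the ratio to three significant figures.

0.123

Since Mercator area scale is 1/cos²φ, the true area equals the apparent area multiplied by cos²φ.
True area of nature reserve: 72400 × cos²(52.5°) = 72400 × 0.3706 = 26830 km².
True area of national park: 330000 × cos²(35.6°) = 330000 × 0.6611 = 218200 km².
Ratio = 26830 / 218200 ≈ 0.123.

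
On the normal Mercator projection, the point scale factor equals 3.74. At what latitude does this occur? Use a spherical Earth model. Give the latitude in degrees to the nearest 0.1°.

74.5°

Mercator scale is k = sec φ = 1/cos φ.
1/cos φ = 3.74  ⇒  cos φ = 0.2674  ⇒  φ = arccos(0.2674) ≈ 74.5°.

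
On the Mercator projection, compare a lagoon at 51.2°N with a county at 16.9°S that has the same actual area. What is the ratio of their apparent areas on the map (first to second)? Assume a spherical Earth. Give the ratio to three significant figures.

Mercator areal scale is sec²φ.
At 51.2°: sec²(51.2°) = 1/0.6266² = 2.547.
At 16.9°: sec²(16.9°) = 1/0.9568² = 1.092.
Ratio = 2.547/1.092 = cos²(16.9°)/cos²(51.2°) ≈ 2.33.

2.33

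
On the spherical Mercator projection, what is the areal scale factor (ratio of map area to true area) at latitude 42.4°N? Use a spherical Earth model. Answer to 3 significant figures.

Mercator is conformal, so the point scale is isotropic: h = k = sec φ = 1/cos φ.
Areal scale = k² = sec²φ = 1/cos²(42.4°) = 1/0.7385² = 1.834.

1.83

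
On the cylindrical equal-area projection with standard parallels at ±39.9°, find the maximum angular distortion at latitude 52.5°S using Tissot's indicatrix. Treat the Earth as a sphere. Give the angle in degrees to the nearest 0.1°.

26.3°

For cylindrical equal-area with standard parallel φ₀, h = cos φ / cos φ₀ and k = cos φ₀ / cos φ, so h·k = 1.
At 52.5°: h = 0.7935, k = 1.260; principal scales a = 1.260, b = 0.7935.
sin(ω/2) = (a − b)/(a + b) = 0.4667/2.054 = 0.2272, so ω = 2 arcsin(0.2272) ≈ 26.3°.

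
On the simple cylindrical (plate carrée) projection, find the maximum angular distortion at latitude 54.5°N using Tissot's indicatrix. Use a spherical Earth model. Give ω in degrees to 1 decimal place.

In the plate carrée (x = Rλ, y = Rφ), meridians are true-scale (h = 1) and parallels are stretched by k = sec φ.
At 54.5°: h = 1.000, k = 1.722; principal scales a = 1.722, b = 1.000.
sin(ω/2) = (a − b)/(a + b) = 0.7221/2.722 = 0.2653, so ω = 2 arcsin(0.2653) ≈ 30.8°.

30.8°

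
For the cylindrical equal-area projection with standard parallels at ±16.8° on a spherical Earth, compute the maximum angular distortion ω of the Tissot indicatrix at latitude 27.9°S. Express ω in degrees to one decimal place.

9.2°

For cylindrical equal-area with standard parallel φ₀, h = cos φ / cos φ₀ and k = cos φ₀ / cos φ, so h·k = 1.
At 27.9°: h = 0.9232, k = 1.083; principal scales a = 1.083, b = 0.9232.
sin(ω/2) = (a − b)/(a + b) = 0.1601/2.006 = 0.07978, so ω = 2 arcsin(0.07978) ≈ 9.2°.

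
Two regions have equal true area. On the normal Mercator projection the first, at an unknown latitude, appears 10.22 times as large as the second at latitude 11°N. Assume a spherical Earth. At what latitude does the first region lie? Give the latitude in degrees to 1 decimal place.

72.1°

Mercator areal scale is sec²φ, so apparent-area ratio = sec²φ₁ / sec²φ₂ = cos²φ₂ / cos²φ₁.
cos²φ₂ / cos²φ₁ = 10.22  ⇒  cos φ₁ = cos 11° / √10.22 = 0.9816/3.197 = 0.3071.
φ₁ = arccos(0.3071) ≈ 72.1°.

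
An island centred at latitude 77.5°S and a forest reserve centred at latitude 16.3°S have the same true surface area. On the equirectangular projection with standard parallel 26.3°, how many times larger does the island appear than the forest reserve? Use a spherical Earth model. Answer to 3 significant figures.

In the equirectangular projection with standard parallel φ₀ = 26.3° (x = Rλ cos φ₀, y = Rφ), meridians are true-scale (h = 1) and the parallel scale is k = cos φ₀ / cos φ.
Areal scale at 77.5°: h·k = 1.000 × 4.142 = 4.142.
Areal scale at 16.3°: h·k = 1.000 × 0.9340 = 0.9340.
Ratio = 4.142/0.9340 ≈ 4.43.

4.43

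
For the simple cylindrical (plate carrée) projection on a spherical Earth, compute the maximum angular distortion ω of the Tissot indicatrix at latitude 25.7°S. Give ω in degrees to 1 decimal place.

6.0°

Plate carrée maps x = Rλ, y = Rφ. The meridian scale is h = 1 and the parallel scale is k = 1/cos φ = sec φ.
At 25.7°: h = 1.000, k = 1.110; principal scales a = 1.110, b = 1.000.
sin(ω/2) = (a − b)/(a + b) = 0.1098/2.110 = 0.05204, so ω = 2 arcsin(0.05204) ≈ 6.0°.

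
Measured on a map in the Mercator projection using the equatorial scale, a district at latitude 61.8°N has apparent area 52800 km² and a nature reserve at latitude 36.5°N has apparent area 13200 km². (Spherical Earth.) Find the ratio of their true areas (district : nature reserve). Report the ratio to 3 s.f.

On Mercator the areal scale is sec²φ, so true area = apparent × cos²φ.
True area of district: 52800 × cos²(61.8°) = 52800 × 0.2233 = 11790 km².
True area of nature reserve: 13200 × cos²(36.5°) = 13200 × 0.6462 = 8530 km².
Ratio = 11790 / 8530 ≈ 1.38.

1.38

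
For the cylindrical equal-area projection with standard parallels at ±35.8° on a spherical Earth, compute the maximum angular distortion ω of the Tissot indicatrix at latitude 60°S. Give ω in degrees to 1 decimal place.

53.4°

For cylindrical equal-area with standard parallel φ₀, h = cos φ / cos φ₀ and k = cos φ₀ / cos φ, so h·k = 1.
At 60°: h = 0.6165, k = 1.622; principal scales a = 1.622, b = 0.6165.
sin(ω/2) = (a − b)/(a + b) = 1.006/2.239 = 0.4492, so ω = 2 arcsin(0.4492) ≈ 53.4°.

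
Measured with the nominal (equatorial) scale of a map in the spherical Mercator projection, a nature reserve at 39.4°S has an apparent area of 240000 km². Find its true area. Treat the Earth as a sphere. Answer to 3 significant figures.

For Mercator, h = k = sec φ (a conformal cylindrical projection has a single point scale, 1/cos φ).
Areal scale = k² = sec²φ = 1/cos²(39.4°) = 1/0.7727² = 1.675.
True area = apparent / (areal scale) = 240000 / 1.675 ≈ 143000 km².

143000 km²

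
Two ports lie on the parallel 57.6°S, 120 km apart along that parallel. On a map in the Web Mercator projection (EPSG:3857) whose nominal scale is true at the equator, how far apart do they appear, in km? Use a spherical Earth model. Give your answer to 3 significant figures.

224 km

The Mercator projection is conformal; its linear scale factor is the same in every direction and equals sec φ = 1/cos φ.
Along the parallel, k = sec 57.6° = 1/0.5358 = 1.866.
Map distance = 120 × 1.866 ≈ 224 km.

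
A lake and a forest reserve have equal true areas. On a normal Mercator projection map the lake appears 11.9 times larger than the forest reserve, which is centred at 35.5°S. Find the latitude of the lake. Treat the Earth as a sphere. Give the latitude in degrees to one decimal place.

On Mercator, (apparent₁)/(apparent₂) = sec²φ₁ / sec²φ₂ when true areas are equal.
cos²φ₂ / cos²φ₁ = 11.9  ⇒  cos φ₁ = cos 35.5° / √11.9 = 0.8141/3.450 = 0.2360.
φ₁ = arccos(0.2360) ≈ 76.3°.

76.3°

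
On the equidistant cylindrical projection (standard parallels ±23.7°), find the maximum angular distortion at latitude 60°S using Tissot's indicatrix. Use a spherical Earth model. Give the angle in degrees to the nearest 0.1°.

With standard parallel φ₀ = 23.7°, the equirectangular projection gives x = Rλ cos φ₀, y = Rφ, so h = 1 and k = cos 23.7° / cos φ.
At 60°: h = 1.000, k = 1.831; principal scales a = 1.831, b = 1.000.
sin(ω/2) = (a − b)/(a + b) = 0.8313/2.831 = 0.2936, so ω = 2 arcsin(0.2936) ≈ 34.1°.

34.1°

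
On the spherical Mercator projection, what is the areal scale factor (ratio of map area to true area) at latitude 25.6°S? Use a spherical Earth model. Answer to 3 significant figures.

For Mercator, h = k = sec φ (a conformal cylindrical projection has a single point scale, 1/cos φ).
Areal scale = k² = sec²φ = 1/cos²(25.6°) = 1/0.9018² = 1.230.

1.23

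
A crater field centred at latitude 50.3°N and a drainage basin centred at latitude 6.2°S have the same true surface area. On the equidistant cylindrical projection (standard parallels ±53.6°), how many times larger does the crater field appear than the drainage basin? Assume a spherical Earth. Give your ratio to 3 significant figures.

With standard parallel φ₀ = 53.6°, the equirectangular projection gives x = Rλ cos φ₀, y = Rφ, so h = 1 and k = cos 53.6° / cos φ.
Areal scale at 50.3°: h·k = 1.000 × 0.9290 = 0.9290.
Areal scale at 6.2°: h·k = 1.000 × 0.5969 = 0.5969.
Ratio = 0.9290/0.5969 ≈ 1.56.

1.56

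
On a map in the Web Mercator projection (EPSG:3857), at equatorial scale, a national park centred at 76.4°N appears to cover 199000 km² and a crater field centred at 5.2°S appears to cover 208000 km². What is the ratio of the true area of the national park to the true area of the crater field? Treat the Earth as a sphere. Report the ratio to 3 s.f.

0.0533

Since Mercator area scale is 1/cos²φ, the true area equals the apparent area multiplied by cos²φ.
True area of national park: 199000 × cos²(76.4°) = 199000 × 0.05529 = 11000 km².
True area of crater field: 208000 × cos²(5.2°) = 208000 × 0.9918 = 206300 km².
Ratio = 11000 / 206300 ≈ 0.0533.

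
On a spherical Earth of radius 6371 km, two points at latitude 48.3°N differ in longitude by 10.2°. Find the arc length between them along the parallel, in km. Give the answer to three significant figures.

754 km

Arc length along a parallel = R cos φ · Δλ (with Δλ in radians).
= 6371 × cos 48.3° × (10.2° × π/180) = 6371 × 0.6652 × 0.1780 ≈ 754 km.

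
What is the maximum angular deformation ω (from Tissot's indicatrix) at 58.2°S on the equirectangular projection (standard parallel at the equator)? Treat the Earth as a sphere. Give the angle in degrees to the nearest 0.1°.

36.1°

In the plate carrée (x = Rλ, y = Rφ), meridians are true-scale (h = 1) and parallels are stretched by k = sec φ.
At 58.2°: h = 1.000, k = 1.898; principal scales a = 1.898, b = 1.000.
sin(ω/2) = (a − b)/(a + b) = 0.8977/2.898 = 0.3098, so ω = 2 arcsin(0.3098) ≈ 36.1°.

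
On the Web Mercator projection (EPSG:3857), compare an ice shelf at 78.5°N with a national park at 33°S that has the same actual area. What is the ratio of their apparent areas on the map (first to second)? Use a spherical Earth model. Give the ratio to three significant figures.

17.7

Mercator is conformal with k = sec φ, so areal scale = k² = sec²φ.
At 78.5°: sec²(78.5°) = 1/0.1994² = 25.16.
At 33°: sec²(33°) = 1/0.8387² = 1.422.
Ratio = 25.16/1.422 = cos²(33°)/cos²(78.5°) ≈ 17.7.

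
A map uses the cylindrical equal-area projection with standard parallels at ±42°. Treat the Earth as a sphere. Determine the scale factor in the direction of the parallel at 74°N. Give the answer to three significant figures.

A cylindrical equal-area projection with standard parallel φ₀ has meridian scale h = cos φ / cos φ₀ and parallel scale k = cos φ₀ / cos φ (so areas are preserved, h·k = 1).
k = cos 42° / cos 74° = 0.7431/0.2756 = 2.696.

2.70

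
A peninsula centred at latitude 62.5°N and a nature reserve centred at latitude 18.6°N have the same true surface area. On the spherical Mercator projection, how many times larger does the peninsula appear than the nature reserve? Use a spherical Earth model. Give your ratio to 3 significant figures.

4.21

Mercator areal scale is sec²φ.
At 62.5°: sec²(62.5°) = 1/0.4617² = 4.690.
At 18.6°: sec²(18.6°) = 1/0.9478² = 1.113.
Ratio = 4.690/1.113 = cos²(18.6°)/cos²(62.5°) ≈ 4.21.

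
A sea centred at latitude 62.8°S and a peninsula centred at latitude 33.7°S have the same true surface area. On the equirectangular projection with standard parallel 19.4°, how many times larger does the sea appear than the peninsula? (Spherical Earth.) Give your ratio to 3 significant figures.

In the equirectangular projection with standard parallel φ₀ = 19.4° (x = Rλ cos φ₀, y = Rφ), meridians are true-scale (h = 1) and the parallel scale is k = cos φ₀ / cos φ.
Areal scale at 62.8°: h·k = 1.000 × 2.064 = 2.064.
Areal scale at 33.7°: h·k = 1.000 × 1.134 = 1.134.
Ratio = 2.064/1.134 ≈ 1.82.

1.82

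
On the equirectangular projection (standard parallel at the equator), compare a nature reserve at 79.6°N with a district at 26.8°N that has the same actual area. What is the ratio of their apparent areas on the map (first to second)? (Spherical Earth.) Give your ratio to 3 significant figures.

4.94

Plate carrée maps x = Rλ, y = Rφ. The meridian scale is h = 1 and the parallel scale is k = 1/cos φ = sec φ.
Areal scale at 79.6°: h·k = 1.000 × 5.540 = 5.540.
Areal scale at 26.8°: h·k = 1.000 × 1.120 = 1.120.
Ratio = 5.540/1.120 ≈ 4.94.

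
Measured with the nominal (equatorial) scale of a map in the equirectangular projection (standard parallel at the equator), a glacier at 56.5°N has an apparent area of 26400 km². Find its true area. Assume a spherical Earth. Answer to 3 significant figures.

14600 km²

In the plate carrée (x = Rλ, y = Rφ), meridians are true-scale (h = 1) and parallels are stretched by k = sec φ.
Areal scale = h·k = 1 × sec φ; at 56.5°, h = 1.000, k = 1.812, so h·k = 1.812.
True area = apparent / (areal scale) = 26400 / 1.812 ≈ 14600 km².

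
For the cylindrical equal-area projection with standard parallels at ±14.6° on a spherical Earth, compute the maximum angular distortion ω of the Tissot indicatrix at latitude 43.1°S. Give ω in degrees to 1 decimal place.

31.9°

A cylindrical equal-area projection with standard parallel φ₀ has meridian scale h = cos φ / cos φ₀ and parallel scale k = cos φ₀ / cos φ (so areas are preserved, h·k = 1).
At 43.1°: h = 0.7545, k = 1.325; principal scales a = 1.325, b = 0.7545.
sin(ω/2) = (a − b)/(a + b) = 0.5708/2.080 = 0.2744, so ω = 2 arcsin(0.2744) ≈ 31.9°.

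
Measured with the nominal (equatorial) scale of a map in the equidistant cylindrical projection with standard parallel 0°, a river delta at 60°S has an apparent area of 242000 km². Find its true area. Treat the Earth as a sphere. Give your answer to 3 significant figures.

Plate carrée maps x = Rλ, y = Rφ. The meridian scale is h = 1 and the parallel scale is k = 1/cos φ = sec φ.
Areal scale = h·k = 1 × sec φ; at 60°, h = 1.000, k = 2.000, so h·k = 2.000.
True area = apparent / (areal scale) = 242000 / 2.000 ≈ 121000 km².

121000 km²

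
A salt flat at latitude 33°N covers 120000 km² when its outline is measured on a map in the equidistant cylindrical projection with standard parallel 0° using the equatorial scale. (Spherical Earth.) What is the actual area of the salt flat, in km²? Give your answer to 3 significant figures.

For the equirectangular projection with φ₀ = 0 (plate carrée), h = 1 along meridians and k = sec φ along parallels.
Areal scale = h·k = 1 × sec φ; at 33°, h = 1.000, k = 1.192, so h·k = 1.192.
True area = apparent / (areal scale) = 120000 / 1.192 ≈ 101000 km².

101000 km²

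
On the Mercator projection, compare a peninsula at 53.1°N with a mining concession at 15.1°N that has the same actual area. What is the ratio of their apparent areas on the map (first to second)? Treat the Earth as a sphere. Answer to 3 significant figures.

2.59

Mercator is conformal with k = sec φ, so areal scale = k² = sec²φ.
At 53.1°: sec²(53.1°) = 1/0.6004² = 2.774.
At 15.1°: sec²(15.1°) = 1/0.9655² = 1.073.
Ratio = 2.774/1.073 = cos²(15.1°)/cos²(53.1°) ≈ 2.59.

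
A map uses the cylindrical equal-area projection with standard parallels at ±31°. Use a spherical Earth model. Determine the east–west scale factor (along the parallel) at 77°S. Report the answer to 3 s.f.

A cylindrical equal-area projection with standard parallel φ₀ has meridian scale h = cos φ / cos φ₀ and parallel scale k = cos φ₀ / cos φ (so areas are preserved, h·k = 1).
k = cos 31° / cos 77° = 0.8572/0.2250 = 3.810.

3.81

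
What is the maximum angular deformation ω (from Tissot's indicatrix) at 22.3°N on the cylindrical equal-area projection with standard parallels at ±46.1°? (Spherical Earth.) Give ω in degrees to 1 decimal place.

A cylindrical equal-area projection with standard parallel φ₀ has meridian scale h = cos φ / cos φ₀ and parallel scale k = cos φ₀ / cos φ (so areas are preserved, h·k = 1).
At 22.3°: h = 1.334, k = 0.7495; principal scales a = 1.334, b = 0.7495.
sin(ω/2) = (a − b)/(a + b) = 0.5849/2.084 = 0.2807, so ω = 2 arcsin(0.2807) ≈ 32.6°.

32.6°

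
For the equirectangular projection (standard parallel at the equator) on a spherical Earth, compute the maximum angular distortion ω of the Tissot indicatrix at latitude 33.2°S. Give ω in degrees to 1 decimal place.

For the equirectangular projection with φ₀ = 0 (plate carrée), h = 1 along meridians and k = sec φ along parallels.
At 33.2°: h = 1.000, k = 1.195; principal scales a = 1.195, b = 1.000.
sin(ω/2) = (a − b)/(a + b) = 0.1951/2.195 = 0.08887, so ω = 2 arcsin(0.08887) ≈ 10.2°.

10.2°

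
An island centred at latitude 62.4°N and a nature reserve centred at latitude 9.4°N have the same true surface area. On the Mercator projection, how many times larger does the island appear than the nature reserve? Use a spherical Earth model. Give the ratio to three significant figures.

4.53

Mercator is conformal with k = sec φ, so areal scale = k² = sec²φ.
At 62.4°: sec²(62.4°) = 1/0.4633² = 4.659.
At 9.4°: sec²(9.4°) = 1/0.9866² = 1.027.
Ratio = 4.659/1.027 = cos²(9.4°)/cos²(62.4°) ≈ 4.53.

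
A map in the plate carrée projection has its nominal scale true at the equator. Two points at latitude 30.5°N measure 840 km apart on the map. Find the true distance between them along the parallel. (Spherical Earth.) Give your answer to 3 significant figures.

724 km

Plate carrée maps x = Rλ, y = Rφ. The meridian scale is h = 1 and the parallel scale is k = 1/cos φ = sec φ.
Along the parallel at 30.5°, map distances are exaggerated by k = sec 30.5° = 1.161.
True distance = 840 / 1.161 = 840 × cos 30.5° ≈ 724 km.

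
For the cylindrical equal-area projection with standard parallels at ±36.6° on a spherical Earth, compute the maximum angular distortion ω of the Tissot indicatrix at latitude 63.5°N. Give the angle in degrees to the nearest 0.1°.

63.7°

A cylindrical equal-area projection with standard parallel φ₀ has meridian scale h = cos φ / cos φ₀ and parallel scale k = cos φ₀ / cos φ (so areas are preserved, h·k = 1).
At 63.5°: h = 0.5558, k = 1.799; principal scales a = 1.799, b = 0.5558.
sin(ω/2) = (a − b)/(a + b) = 1.243/2.355 = 0.5280, so ω = 2 arcsin(0.5280) ≈ 63.7°.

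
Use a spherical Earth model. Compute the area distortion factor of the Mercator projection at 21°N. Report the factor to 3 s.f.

For Mercator, h = k = sec φ (a conformal cylindrical projection has a single point scale, 1/cos φ).
Areal scale = k² = sec²φ = 1/cos²(21°) = 1/0.9336² = 1.147.

1.15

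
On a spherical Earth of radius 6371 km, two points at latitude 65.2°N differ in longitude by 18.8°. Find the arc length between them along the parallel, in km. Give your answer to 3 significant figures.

877 km

Arc length along a parallel = R cos φ · Δλ (with Δλ in radians).
= 6371 × cos 65.2° × (18.8° × π/180) = 6371 × 0.4195 × 0.3281 ≈ 877 km.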